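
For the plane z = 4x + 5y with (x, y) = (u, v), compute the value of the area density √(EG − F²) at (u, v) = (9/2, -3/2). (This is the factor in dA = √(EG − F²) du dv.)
√(EG − F²)|_{(9/2, -3/2)} = sqrt(42)

E = 17, F = 20, G = 26, so EG − F² = 42. Taking the positive square root: √(EG − F²) = sqrt(42). At (u, v) = (9/2, -3/2): sqrt(42).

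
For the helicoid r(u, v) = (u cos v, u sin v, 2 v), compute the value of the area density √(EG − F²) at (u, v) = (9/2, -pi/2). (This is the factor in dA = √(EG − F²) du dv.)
√(EG − F²)|_{(9/2, -pi/2)} = sqrt(97)/2

E = 1, F = 0, G = u^2 + 4, so EG − F² = u^2 + 4. Taking the positive square root: √(EG − F²) = sqrt(u^2 + 4). At (u, v) = (9/2, -pi/2): sqrt(97)/2.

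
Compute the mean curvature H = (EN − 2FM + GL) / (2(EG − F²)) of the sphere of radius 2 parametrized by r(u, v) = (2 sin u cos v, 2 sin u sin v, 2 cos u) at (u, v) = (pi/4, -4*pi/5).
H = -1/2

With E = 4, F = 0, G = 4*sin(u)^2, L = -2*sin(u)/Abs(sin(u)), M = 0, N = -2*sin(u)^3/Abs(sin(u)), assemble
  H = (EN − 2FM + GL) / (2(EG − F²)) = -sin(u)/(2*Abs(sin(u))).
At (u, v) = (pi/4, -4*pi/5): H = -1/2.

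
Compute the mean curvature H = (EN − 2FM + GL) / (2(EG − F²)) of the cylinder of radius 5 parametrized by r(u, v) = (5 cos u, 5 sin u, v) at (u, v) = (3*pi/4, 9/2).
H = -1/10

With E = 25, F = 0, G = 1, L = -5, M = 0, N = 0, assemble
  H = (EN − 2FM + GL) / (2(EG − F²)) = -1/10.
At (u, v) = (3*pi/4, 9/2): H = -1/10.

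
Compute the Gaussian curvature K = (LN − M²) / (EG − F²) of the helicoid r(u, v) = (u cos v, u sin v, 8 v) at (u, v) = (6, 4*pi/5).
K = -4/625

Coefficients of the first fundamental form: E = 1, F = 0, G = u^2 + 64.
Coefficients of the second fundamental form: L = 0, M = -8/sqrt(u^2 + 64), N = 0.
Assemble K = (LN − M²)/(EG − F²) = -64/(u^2 + 64)^2. At (u, v) = (6, 4*pi/5): K = -4/625.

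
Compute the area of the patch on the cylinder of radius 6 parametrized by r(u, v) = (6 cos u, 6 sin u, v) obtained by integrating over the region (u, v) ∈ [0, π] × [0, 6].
Area = 36*pi

Area = ∫∫ √(EG − F²) du dv with √(EG − F²) = 6. Integrating over [0, π] × [0, 6] gives 36*pi.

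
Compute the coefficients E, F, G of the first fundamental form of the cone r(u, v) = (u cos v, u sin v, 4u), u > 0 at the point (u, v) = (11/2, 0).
E = 17;  F = 0;  G = 121/4

Partials: r_u = (cos(v), sin(v), 4), r_v = (-u*sin(v), u*cos(v), 0). As functions of (u, v):
  E = r_u · r_u = 17,
  F = r_u · r_v = 0,
  G = r_v · r_v = u^2.
Evaluating at (u, v) = (11/2, 0): E = 17, F = 0, G = 121/4.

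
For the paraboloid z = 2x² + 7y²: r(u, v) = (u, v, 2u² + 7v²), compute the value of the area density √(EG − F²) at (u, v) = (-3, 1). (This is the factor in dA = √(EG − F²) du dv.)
√(EG − F²)|_{(-3, 1)} = sqrt(341)

E = 16*u^2 + 1, F = 56*u*v, G = 196*v^2 + 1, so EG − F² = 16*u^2 + 196*v^2 + 1. Taking the positive square root: √(EG − F²) = sqrt(16*u^2 + 196*v^2 + 1). At (u, v) = (-3, 1): sqrt(341).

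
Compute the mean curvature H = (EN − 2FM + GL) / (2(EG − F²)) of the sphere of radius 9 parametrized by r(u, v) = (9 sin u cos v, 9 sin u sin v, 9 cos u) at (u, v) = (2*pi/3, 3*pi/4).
H = -1/9

With E = 81, F = 0, G = 81*sin(u)^2, L = -9*sin(u)/Abs(sin(u)), M = 0, N = -9*sin(u)^3/Abs(sin(u)), assemble
  H = (EN − 2FM + GL) / (2(EG − F²)) = -sin(u)/(9*Abs(sin(u))).
At (u, v) = (2*pi/3, 3*pi/4): H = -1/9.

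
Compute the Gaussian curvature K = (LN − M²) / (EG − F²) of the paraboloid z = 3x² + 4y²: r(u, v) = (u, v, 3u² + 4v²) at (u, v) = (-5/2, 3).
K = 12/160801

Coefficients of the first fundamental form: E = 36*u^2 + 1, F = 48*u*v, G = 64*v^2 + 1.
Coefficients of the second fundamental form: L = 6/sqrt(36*u^2 + 64*v^2 + 1), M = 0, N = 8/sqrt(36*u^2 + 64*v^2 + 1).
Assemble K = (LN − M²)/(EG − F²) = 48/(1296*u^4 + 4608*u^2*v^2 + 72*u^2 + 4096*v^4 + 128*v^2 + 1). At (u, v) = (-5/2, 3): K = 12/160801.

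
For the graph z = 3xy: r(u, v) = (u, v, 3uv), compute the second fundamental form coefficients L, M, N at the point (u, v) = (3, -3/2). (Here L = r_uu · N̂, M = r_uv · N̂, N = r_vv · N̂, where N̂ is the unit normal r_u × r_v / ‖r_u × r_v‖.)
L = 0;  M = 6*sqrt(409)/409;  N = 0

Compute the unit normal N̂(u, v) = (-3*v/sqrt(9*u^2 + 9*v^2 + 1), -3*u/sqrt(9*u^2 + 9*v^2 + 1), 1/sqrt(9*u^2 + 9*v^2 + 1)), and the second partials r_uu, r_uv, r_vv. Take dot products:
  L(u, v) = r_uu · N̂ = 0,
  M(u, v) = r_uv · N̂ = 3/sqrt(9*u^2 + 9*v^2 + 1),
  N(u, v) = r_vv · N̂ = 0.
Evaluating at (u, v) = (3, -3/2):
  L = 0, M = 6*sqrt(409)/409, N = 0.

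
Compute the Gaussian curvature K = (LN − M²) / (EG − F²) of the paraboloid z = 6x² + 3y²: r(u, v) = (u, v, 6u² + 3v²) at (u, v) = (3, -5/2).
K = 18/579121

Coefficients of the first fundamental form: E = 144*u^2 + 1, F = 72*u*v, G = 36*v^2 + 1.
Coefficients of the second fundamental form: L = 12/sqrt(144*u^2 + 36*v^2 + 1), M = 0, N = 6/sqrt(144*u^2 + 36*v^2 + 1).
Assemble K = (LN − M²)/(EG − F²) = 72/(20736*u^4 + 10368*u^2*v^2 + 288*u^2 + 1296*v^4 + 72*v^2 + 1). At (u, v) = (3, -5/2): K = 18/579121.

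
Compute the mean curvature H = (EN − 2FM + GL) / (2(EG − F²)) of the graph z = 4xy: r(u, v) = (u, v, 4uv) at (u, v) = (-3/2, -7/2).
H = -336*sqrt(233)/54289

With E = 16*v^2 + 1, F = 16*u*v, G = 16*u^2 + 1, L = 0, M = 4/sqrt(16*u^2 + 16*v^2 + 1), N = 0, assemble
  H = (EN − 2FM + GL) / (2(EG − F²)) = -64*u*v/(16*u^2 + 16*v^2 + 1)^(3/2).
At (u, v) = (-3/2, -7/2): H = -336*sqrt(233)/54289.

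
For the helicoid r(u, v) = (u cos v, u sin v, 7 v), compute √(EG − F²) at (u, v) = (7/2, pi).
√(EG − F²)|_{(7/2, pi)} = 7*sqrt(5)/2

E = 1, F = 0, G = u^2 + 49; EG − F² = u^2 + 49; √(EG − F²) = sqrt(u^2 + 49). At the given point: 7*sqrt(5)/2.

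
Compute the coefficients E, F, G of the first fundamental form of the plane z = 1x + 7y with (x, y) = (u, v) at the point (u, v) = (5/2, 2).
E = 2;  F = 7;  G = 50

Partials: r_u = (1, 0, 1), r_v = (0, 1, 7). As functions of (u, v):
  E = r_u · r_u = 2,
  F = r_u · r_v = 7,
  G = r_v · r_v = 50.
Evaluating at (u, v) = (5/2, 2): E = 2, F = 7, G = 50.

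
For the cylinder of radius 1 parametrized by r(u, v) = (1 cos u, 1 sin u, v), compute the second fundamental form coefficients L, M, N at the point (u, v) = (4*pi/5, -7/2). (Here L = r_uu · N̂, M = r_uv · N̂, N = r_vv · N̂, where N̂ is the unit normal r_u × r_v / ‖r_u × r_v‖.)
L = -1;  M = 0;  N = 0

Compute the unit normal N̂(u, v) = (cos(u), sin(u), 0), and the second partials r_uu, r_uv, r_vv. Take dot products:
  L(u, v) = r_uu · N̂ = -1,
  M(u, v) = r_uv · N̂ = 0,
  N(u, v) = r_vv · N̂ = 0.
Evaluating at (u, v) = (4*pi/5, -7/2):
  L = -1, M = 0, N = 0.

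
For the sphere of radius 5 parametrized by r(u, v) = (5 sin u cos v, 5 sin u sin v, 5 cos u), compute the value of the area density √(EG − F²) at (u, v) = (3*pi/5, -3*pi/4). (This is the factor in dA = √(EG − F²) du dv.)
√(EG − F²)|_{(3*pi/5, -3*pi/4)} = 25*sqrt(2*sqrt(5) + 10)/4

E = 25, F = 0, G = 25*sin(u)^2, so EG − F² = 625*sin(u)^2. Taking the positive square root: √(EG − F²) = 25*Abs(sin(u)). At (u, v) = (3*pi/5, -3*pi/4): 25*sqrt(2*sqrt(5) + 10)/4.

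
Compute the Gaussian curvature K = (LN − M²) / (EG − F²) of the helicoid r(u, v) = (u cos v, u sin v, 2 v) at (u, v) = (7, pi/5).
K = -4/2809

Coefficients of the first fundamental form: E = 1, F = 0, G = u^2 + 4.
Coefficients of the second fundamental form: L = 0, M = -2/sqrt(u^2 + 4), N = 0.
Assemble K = (LN − M²)/(EG − F²) = -4/(u^2 + 4)^2. At (u, v) = (7, pi/5): K = -4/2809.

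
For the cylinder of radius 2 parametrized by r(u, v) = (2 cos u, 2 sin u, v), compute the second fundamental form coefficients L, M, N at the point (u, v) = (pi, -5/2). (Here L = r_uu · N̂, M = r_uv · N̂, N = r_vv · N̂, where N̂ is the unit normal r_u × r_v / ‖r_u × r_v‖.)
L = -2;  M = 0;  N = 0

Compute the unit normal N̂(u, v) = (cos(u), sin(u), 0), and the second partials r_uu, r_uv, r_vv. Take dot products:
  L(u, v) = r_uu · N̂ = -2,
  M(u, v) = r_uv · N̂ = 0,
  N(u, v) = r_vv · N̂ = 0.
Evaluating at (u, v) = (pi, -5/2):
  L = -2, M = 0, N = 0.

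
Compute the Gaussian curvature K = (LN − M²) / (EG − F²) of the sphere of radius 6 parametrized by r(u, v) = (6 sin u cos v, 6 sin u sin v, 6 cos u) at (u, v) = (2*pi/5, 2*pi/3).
K = 1/36

Coefficients of the first fundamental form: E = 36, F = 0, G = 36*sin(u)^2.
Coefficients of the second fundamental form: L = -6*sin(u)/Abs(sin(u)), M = 0, N = -6*sin(u)^3/Abs(sin(u)).
Assemble K = (LN − M²)/(EG − F²) = 1/36. At (u, v) = (2*pi/5, 2*pi/3): K = 1/36.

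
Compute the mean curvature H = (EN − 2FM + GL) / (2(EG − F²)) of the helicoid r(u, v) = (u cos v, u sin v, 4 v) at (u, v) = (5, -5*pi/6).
H = 0

With E = 1, F = 0, G = u^2 + 16, L = 0, M = -4/sqrt(u^2 + 16), N = 0, assemble
  H = (EN − 2FM + GL) / (2(EG − F²)) = 0.
At (u, v) = (5, -5*pi/6): H = 0.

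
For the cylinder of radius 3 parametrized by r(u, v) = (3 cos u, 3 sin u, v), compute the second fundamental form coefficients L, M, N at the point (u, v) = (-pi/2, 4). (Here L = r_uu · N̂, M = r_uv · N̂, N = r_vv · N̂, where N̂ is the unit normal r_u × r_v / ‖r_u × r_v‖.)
L = -3;  M = 0;  N = 0

Compute the unit normal N̂(u, v) = (cos(u), sin(u), 0), and the second partials r_uu, r_uv, r_vv. Take dot products:
  L(u, v) = r_uu · N̂ = -3,
  M(u, v) = r_uv · N̂ = 0,
  N(u, v) = r_vv · N̂ = 0.
Evaluating at (u, v) = (-pi/2, 4):
  L = -3, M = 0, N = 0.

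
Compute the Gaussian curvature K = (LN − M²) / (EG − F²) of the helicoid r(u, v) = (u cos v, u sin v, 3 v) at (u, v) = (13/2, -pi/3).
K = -144/42025

Coefficients of the first fundamental form: E = 1, F = 0, G = u^2 + 9.
Coefficients of the second fundamental form: L = 0, M = -3/sqrt(u^2 + 9), N = 0.
Assemble K = (LN − M²)/(EG − F²) = -9/(u^2 + 9)^2. At (u, v) = (13/2, -pi/3): K = -144/42025.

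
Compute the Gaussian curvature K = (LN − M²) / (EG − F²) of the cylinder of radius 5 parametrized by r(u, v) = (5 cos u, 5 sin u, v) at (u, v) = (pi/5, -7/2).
K = 0

Coefficients of the first fundamental form: E = 25, F = 0, G = 1.
Coefficients of the second fundamental form: L = -5, M = 0, N = 0.
Assemble K = (LN − M²)/(EG − F²) = 0. At (u, v) = (pi/5, -7/2): K = 0.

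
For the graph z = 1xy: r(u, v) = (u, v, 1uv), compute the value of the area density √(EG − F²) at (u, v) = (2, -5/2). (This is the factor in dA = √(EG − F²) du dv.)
√(EG − F²)|_{(2, -5/2)} = 3*sqrt(5)/2

E = v^2 + 1, F = u*v, G = u^2 + 1, so EG − F² = u^2 + v^2 + 1. Taking the positive square root: √(EG − F²) = sqrt(u^2 + v^2 + 1). At (u, v) = (2, -5/2): 3*sqrt(5)/2.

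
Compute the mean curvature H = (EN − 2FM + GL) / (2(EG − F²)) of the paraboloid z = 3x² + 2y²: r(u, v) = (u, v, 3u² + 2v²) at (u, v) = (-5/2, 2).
H = 647*sqrt(290)/84100

With E = 36*u^2 + 1, F = 24*u*v, G = 16*v^2 + 1, L = 6/sqrt(36*u^2 + 16*v^2 + 1), M = 0, N = 4/sqrt(36*u^2 + 16*v^2 + 1), assemble
  H = (EN − 2FM + GL) / (2(EG − F²)) = (72*u^2 + 48*v^2 + 5)/(36*u^2 + 16*v^2 + 1)^(3/2).
At (u, v) = (-5/2, 2): H = 647*sqrt(290)/84100.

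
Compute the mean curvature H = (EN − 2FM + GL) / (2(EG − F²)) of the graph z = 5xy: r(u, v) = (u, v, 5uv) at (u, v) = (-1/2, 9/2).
H = 1125*sqrt(2054)/2109458

With E = 25*v^2 + 1, F = 25*u*v, G = 25*u^2 + 1, L = 0, M = 5/sqrt(25*u^2 + 25*v^2 + 1), N = 0, assemble
  H = (EN − 2FM + GL) / (2(EG − F²)) = -125*u*v/(25*u^2 + 25*v^2 + 1)^(3/2).
At (u, v) = (-1/2, 9/2): H = 1125*sqrt(2054)/2109458.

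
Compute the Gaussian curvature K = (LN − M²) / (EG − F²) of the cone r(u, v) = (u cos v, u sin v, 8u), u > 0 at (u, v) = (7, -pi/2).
K = 0

Coefficients of the first fundamental form: E = 65, F = 0, G = u^2.
Coefficients of the second fundamental form: L = 0, M = 0, N = 8*sqrt(65)*u^2/(65*Abs(u)).
Assemble K = (LN − M²)/(EG − F²) = 0. At (u, v) = (7, -pi/2): K = 0.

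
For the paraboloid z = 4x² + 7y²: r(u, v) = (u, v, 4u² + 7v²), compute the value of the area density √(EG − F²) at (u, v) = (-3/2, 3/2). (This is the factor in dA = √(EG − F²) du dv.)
√(EG − F²)|_{(-3/2, 3/2)} = sqrt(586)

E = 64*u^2 + 1, F = 112*u*v, G = 196*v^2 + 1, so EG − F² = 64*u^2 + 196*v^2 + 1. Taking the positive square root: √(EG − F²) = sqrt(64*u^2 + 196*v^2 + 1). At (u, v) = (-3/2, 3/2): sqrt(586).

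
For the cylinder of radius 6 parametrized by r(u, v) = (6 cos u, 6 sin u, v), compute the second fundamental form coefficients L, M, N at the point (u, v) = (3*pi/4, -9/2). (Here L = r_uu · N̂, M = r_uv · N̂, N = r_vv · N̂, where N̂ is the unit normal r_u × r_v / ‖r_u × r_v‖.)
L = -6;  M = 0;  N = 0

Compute the unit normal N̂(u, v) = (cos(u), sin(u), 0), and the second partials r_uu, r_uv, r_vv. Take dot products:
  L(u, v) = r_uu · N̂ = -6,
  M(u, v) = r_uv · N̂ = 0,
  N(u, v) = r_vv · N̂ = 0.
Evaluating at (u, v) = (3*pi/4, -9/2):
  L = -6, M = 0, N = 0.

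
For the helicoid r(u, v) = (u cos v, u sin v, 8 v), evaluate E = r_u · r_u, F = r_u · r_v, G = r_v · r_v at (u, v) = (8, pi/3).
E = 1;  F = 0;  G = 128

Partials: r_u = (cos(v), sin(v), 0), r_v = (-u*sin(v), u*cos(v), 8). As functions of (u, v):
  E = r_u · r_u = 1,
  F = r_u · r_v = 0,
  G = r_v · r_v = u^2 + 64.
Evaluating at (u, v) = (8, pi/3): E = 1, F = 0, G = 128.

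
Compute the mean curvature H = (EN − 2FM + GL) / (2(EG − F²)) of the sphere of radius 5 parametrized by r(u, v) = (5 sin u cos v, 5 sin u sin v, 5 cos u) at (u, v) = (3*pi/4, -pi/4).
H = -1/5

With E = 25, F = 0, G = 25*sin(u)^2, L = -5*sin(u)/Abs(sin(u)), M = 0, N = -5*sin(u)^3/Abs(sin(u)), assemble
  H = (EN − 2FM + GL) / (2(EG − F²)) = -sin(u)/(5*Abs(sin(u))).
At (u, v) = (3*pi/4, -pi/4): H = -1/5.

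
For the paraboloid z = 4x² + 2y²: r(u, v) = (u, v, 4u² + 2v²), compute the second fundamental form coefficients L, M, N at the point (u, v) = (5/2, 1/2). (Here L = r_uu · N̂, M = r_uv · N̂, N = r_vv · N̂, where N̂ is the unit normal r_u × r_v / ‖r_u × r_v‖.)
L = 8*sqrt(5)/45;  M = 0;  N = 4*sqrt(5)/45

Compute the unit normal N̂(u, v) = (-8*u/sqrt(64*u^2 + 16*v^2 + 1), -4*v/sqrt(64*u^2 + 16*v^2 + 1), 1/sqrt(64*u^2 + 16*v^2 + 1)), and the second partials r_uu, r_uv, r_vv. Take dot products:
  L(u, v) = r_uu · N̂ = 8/sqrt(64*u^2 + 16*v^2 + 1),
  M(u, v) = r_uv · N̂ = 0,
  N(u, v) = r_vv · N̂ = 4/sqrt(64*u^2 + 16*v^2 + 1).
Evaluating at (u, v) = (5/2, 1/2):
  L = 8*sqrt(5)/45, M = 0, N = 4*sqrt(5)/45.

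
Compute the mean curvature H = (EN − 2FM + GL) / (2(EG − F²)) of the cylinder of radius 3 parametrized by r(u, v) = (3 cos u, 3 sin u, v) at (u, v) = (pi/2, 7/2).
H = -1/6

With E = 9, F = 0, G = 1, L = -3, M = 0, N = 0, assemble
  H = (EN − 2FM + GL) / (2(EG − F²)) = -1/6.
At (u, v) = (pi/2, 7/2): H = -1/6.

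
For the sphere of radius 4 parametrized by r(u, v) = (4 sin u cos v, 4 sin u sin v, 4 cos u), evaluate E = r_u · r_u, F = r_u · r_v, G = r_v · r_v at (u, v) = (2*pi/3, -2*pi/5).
E = 16;  F = 0;  G = 12

Partials: r_u = (4*cos(u)*cos(v), 4*sin(v)*cos(u), -4*sin(u)), r_v = (-4*sin(u)*sin(v), 4*sin(u)*cos(v), 0). As functions of (u, v):
  E = r_u · r_u = 16,
  F = r_u · r_v = 0,
  G = r_v · r_v = 16*sin(u)^2.
Evaluating at (u, v) = (2*pi/3, -2*pi/5): E = 16, F = 0, G = 12.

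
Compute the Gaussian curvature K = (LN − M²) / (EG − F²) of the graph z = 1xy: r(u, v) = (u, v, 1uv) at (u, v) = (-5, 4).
K = -1/1764

Coefficients of the first fundamental form: E = v^2 + 1, F = u*v, G = u^2 + 1.
Coefficients of the second fundamental form: L = 0, M = 1/sqrt(u^2 + v^2 + 1), N = 0.
Assemble K = (LN − M²)/(EG − F²) = 1/((u^2*v^2 - (u^2 + 1)*(v^2 + 1))*(u^2 + v^2 + 1)). At (u, v) = (-5, 4): K = -1/1764.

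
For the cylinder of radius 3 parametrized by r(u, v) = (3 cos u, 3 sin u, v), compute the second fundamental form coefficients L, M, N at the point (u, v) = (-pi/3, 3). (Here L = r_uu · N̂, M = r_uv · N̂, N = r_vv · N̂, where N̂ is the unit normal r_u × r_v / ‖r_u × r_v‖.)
L = -3;  M = 0;  N = 0

Compute the unit normal N̂(u, v) = (cos(u), sin(u), 0), and the second partials r_uu, r_uv, r_vv. Take dot products:
  L(u, v) = r_uu · N̂ = -3,
  M(u, v) = r_uv · N̂ = 0,
  N(u, v) = r_vv · N̂ = 0.
Evaluating at (u, v) = (-pi/3, 3):
  L = -3, M = 0, N = 0.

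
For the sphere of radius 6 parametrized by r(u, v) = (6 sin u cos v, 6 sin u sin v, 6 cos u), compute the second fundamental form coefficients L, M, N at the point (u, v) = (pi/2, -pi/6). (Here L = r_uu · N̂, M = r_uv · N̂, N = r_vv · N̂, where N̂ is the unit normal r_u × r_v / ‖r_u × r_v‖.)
L = -6;  M = 0;  N = -6

Compute the unit normal N̂(u, v) = (sin(u)^2*cos(v)/Abs(sin(u)), sin(u)^2*sin(v)/Abs(sin(u)), sin(2*u)/(2*Abs(sin(u)))), and the second partials r_uu, r_uv, r_vv. Take dot products:
  L(u, v) = r_uu · N̂ = -6*sin(u)/Abs(sin(u)),
  M(u, v) = r_uv · N̂ = 0,
  N(u, v) = r_vv · N̂ = -6*sin(u)^3/Abs(sin(u)).
Evaluating at (u, v) = (pi/2, -pi/6):
  L = -6, M = 0, N = -6.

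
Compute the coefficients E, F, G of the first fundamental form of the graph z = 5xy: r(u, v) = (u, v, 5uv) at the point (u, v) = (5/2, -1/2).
E = 29/4;  F = -125/4;  G = 629/4

Partials: r_u = (1, 0, 5*v), r_v = (0, 1, 5*u). As functions of (u, v):
  E = r_u · r_u = 25*v^2 + 1,
  F = r_u · r_v = 25*u*v,
  G = r_v · r_v = 25*u^2 + 1.
Evaluating at (u, v) = (5/2, -1/2): E = 29/4, F = -125/4, G = 629/4.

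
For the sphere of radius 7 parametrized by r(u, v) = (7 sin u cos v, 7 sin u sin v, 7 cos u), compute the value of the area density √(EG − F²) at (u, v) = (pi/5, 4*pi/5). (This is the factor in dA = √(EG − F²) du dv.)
√(EG − F²)|_{(pi/5, 4*pi/5)} = 49*sqrt(10 - 2*sqrt(5))/4

E = 49, F = 0, G = 49*sin(u)^2, so EG − F² = 2401*sin(u)^2. Taking the positive square root: √(EG − F²) = 49*Abs(sin(u)). At (u, v) = (pi/5, 4*pi/5): 49*sqrt(10 - 2*sqrt(5))/4.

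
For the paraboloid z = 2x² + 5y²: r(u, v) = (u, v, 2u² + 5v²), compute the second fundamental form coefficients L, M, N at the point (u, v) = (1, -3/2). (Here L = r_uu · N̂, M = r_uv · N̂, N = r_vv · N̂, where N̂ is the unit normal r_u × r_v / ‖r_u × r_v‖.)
L = 2*sqrt(2)/11;  M = 0;  N = 5*sqrt(2)/11

Compute the unit normal N̂(u, v) = (-4*u/sqrt(16*u^2 + 100*v^2 + 1), -10*v/sqrt(16*u^2 + 100*v^2 + 1), 1/sqrt(16*u^2 + 100*v^2 + 1)), and the second partials r_uu, r_uv, r_vv. Take dot products:
  L(u, v) = r_uu · N̂ = 4/sqrt(16*u^2 + 100*v^2 + 1),
  M(u, v) = r_uv · N̂ = 0,
  N(u, v) = r_vv · N̂ = 10/sqrt(16*u^2 + 100*v^2 + 1).
Evaluating at (u, v) = (1, -3/2):
  L = 2*sqrt(2)/11, M = 0, N = 5*sqrt(2)/11.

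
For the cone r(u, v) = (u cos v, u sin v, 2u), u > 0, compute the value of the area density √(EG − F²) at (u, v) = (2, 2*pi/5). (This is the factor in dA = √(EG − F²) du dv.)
√(EG − F²)|_{(2, 2*pi/5)} = 2*sqrt(5)

E = 5, F = 0, G = u^2, so EG − F² = 5*u^2. Taking the positive square root: √(EG − F²) = sqrt(5)*Abs(u). At (u, v) = (2, 2*pi/5): 2*sqrt(5).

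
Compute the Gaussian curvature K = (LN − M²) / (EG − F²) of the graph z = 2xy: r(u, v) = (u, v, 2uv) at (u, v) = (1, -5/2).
K = -1/225

Coefficients of the first fundamental form: E = 4*v^2 + 1, F = 4*u*v, G = 4*u^2 + 1.
Coefficients of the second fundamental form: L = 0, M = 2/sqrt(4*u^2 + 4*v^2 + 1), N = 0.
Assemble K = (LN − M²)/(EG − F²) = -4/(16*u^4 + 32*u^2*v^2 + 8*u^2 + 16*v^4 + 8*v^2 + 1). At (u, v) = (1, -5/2): K = -1/225.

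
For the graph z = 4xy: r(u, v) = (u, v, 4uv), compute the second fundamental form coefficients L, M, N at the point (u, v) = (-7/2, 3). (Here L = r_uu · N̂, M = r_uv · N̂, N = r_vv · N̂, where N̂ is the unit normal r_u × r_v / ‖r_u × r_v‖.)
L = 0;  M = 4*sqrt(341)/341;  N = 0

Compute the unit normal N̂(u, v) = (-4*v/sqrt(16*u^2 + 16*v^2 + 1), -4*u/sqrt(16*u^2 + 16*v^2 + 1), 1/sqrt(16*u^2 + 16*v^2 + 1)), and the second partials r_uu, r_uv, r_vv. Take dot products:
  L(u, v) = r_uu · N̂ = 0,
  M(u, v) = r_uv · N̂ = 4/sqrt(16*u^2 + 16*v^2 + 1),
  N(u, v) = r_vv · N̂ = 0.
Evaluating at (u, v) = (-7/2, 3):
  L = 0, M = 4*sqrt(341)/341, N = 0.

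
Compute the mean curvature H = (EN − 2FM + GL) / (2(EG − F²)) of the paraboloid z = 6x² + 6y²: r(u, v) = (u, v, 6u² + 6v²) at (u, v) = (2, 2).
H = 6924*sqrt(1153)/1329409

With E = 144*u^2 + 1, F = 144*u*v, G = 144*v^2 + 1, L = 12/sqrt(144*u^2 + 144*v^2 + 1), M = 0, N = 12/sqrt(144*u^2 + 144*v^2 + 1), assemble
  H = (EN − 2FM + GL) / (2(EG − F²)) = 12*(72*u^2 + 72*v^2 + 1)/(144*u^2 + 144*v^2 + 1)^(3/2).
At (u, v) = (2, 2): H = 6924*sqrt(1153)/1329409.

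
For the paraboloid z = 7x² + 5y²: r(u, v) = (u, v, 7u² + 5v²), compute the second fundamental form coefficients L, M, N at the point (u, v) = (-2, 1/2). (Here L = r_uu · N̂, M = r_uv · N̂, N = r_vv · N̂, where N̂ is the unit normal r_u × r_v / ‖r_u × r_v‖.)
L = 7*sqrt(10)/45;  M = 0;  N = sqrt(10)/9

Compute the unit normal N̂(u, v) = (-14*u/sqrt(196*u^2 + 100*v^2 + 1), -10*v/sqrt(196*u^2 + 100*v^2 + 1), 1/sqrt(196*u^2 + 100*v^2 + 1)), and the second partials r_uu, r_uv, r_vv. Take dot products:
  L(u, v) = r_uu · N̂ = 14/sqrt(196*u^2 + 100*v^2 + 1),
  M(u, v) = r_uv · N̂ = 0,
  N(u, v) = r_vv · N̂ = 10/sqrt(196*u^2 + 100*v^2 + 1).
Evaluating at (u, v) = (-2, 1/2):
  L = 7*sqrt(10)/45, M = 0, N = sqrt(10)/9.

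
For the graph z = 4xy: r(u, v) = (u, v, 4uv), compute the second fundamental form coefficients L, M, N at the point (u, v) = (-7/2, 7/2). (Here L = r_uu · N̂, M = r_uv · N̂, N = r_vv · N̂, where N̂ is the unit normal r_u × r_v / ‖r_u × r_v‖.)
L = 0;  M = 4*sqrt(393)/393;  N = 0

Compute the unit normal N̂(u, v) = (-4*v/sqrt(16*u^2 + 16*v^2 + 1), -4*u/sqrt(16*u^2 + 16*v^2 + 1), 1/sqrt(16*u^2 + 16*v^2 + 1)), and the second partials r_uu, r_uv, r_vv. Take dot products:
  L(u, v) = r_uu · N̂ = 0,
  M(u, v) = r_uv · N̂ = 4/sqrt(16*u^2 + 16*v^2 + 1),
  N(u, v) = r_vv · N̂ = 0.
Evaluating at (u, v) = (-7/2, 7/2):
  L = 0, M = 4*sqrt(393)/393, N = 0.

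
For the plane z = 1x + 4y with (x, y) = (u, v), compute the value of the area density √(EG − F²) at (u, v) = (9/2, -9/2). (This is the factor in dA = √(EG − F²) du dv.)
√(EG − F²)|_{(9/2, -9/2)} = 3*sqrt(2)

E = 2, F = 4, G = 17, so EG − F² = 18. Taking the positive square root: √(EG − F²) = 3*sqrt(2). At (u, v) = (9/2, -9/2): 3*sqrt(2).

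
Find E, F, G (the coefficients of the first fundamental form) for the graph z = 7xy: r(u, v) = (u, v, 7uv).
E = 49*v^2 + 1;  F = 49*u*v;  G = 49*u^2 + 1

Compute partials: r_u = (1, 0, 7*v), r_v = (0, 1, 7*u). Then
  E = r_u · r_u = 49*v^2 + 1,
  F = r_u · r_v = 49*u*v,
  G = r_v · r_v = 49*u^2 + 1.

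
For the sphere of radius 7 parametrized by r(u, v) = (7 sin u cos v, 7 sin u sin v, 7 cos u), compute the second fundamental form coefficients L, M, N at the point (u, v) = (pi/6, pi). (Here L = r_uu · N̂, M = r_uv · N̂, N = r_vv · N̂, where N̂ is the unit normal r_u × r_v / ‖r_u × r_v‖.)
L = -7;  M = 0;  N = -7/4

Compute the unit normal N̂(u, v) = (sin(u)^2*cos(v)/Abs(sin(u)), sin(u)^2*sin(v)/Abs(sin(u)), sin(2*u)/(2*Abs(sin(u)))), and the second partials r_uu, r_uv, r_vv. Take dot products:
  L(u, v) = r_uu · N̂ = -7*sin(u)/Abs(sin(u)),
  M(u, v) = r_uv · N̂ = 0,
  N(u, v) = r_vv · N̂ = -7*sin(u)^3/Abs(sin(u)).
Evaluating at (u, v) = (pi/6, pi):
  L = -7, M = 0, N = -7/4.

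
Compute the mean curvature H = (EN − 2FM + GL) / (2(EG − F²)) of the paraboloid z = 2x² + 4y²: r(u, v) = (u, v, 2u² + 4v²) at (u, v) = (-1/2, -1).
H = 50*sqrt(69)/1587

With E = 16*u^2 + 1, F = 32*u*v, G = 64*v^2 + 1, L = 4/sqrt(16*u^2 + 64*v^2 + 1), M = 0, N = 8/sqrt(16*u^2 + 64*v^2 + 1), assemble
  H = (EN − 2FM + GL) / (2(EG − F²)) = 2*(32*u^2 + 64*v^2 + 3)/(16*u^2 + 64*v^2 + 1)^(3/2).
At (u, v) = (-1/2, -1): H = 50*sqrt(69)/1587.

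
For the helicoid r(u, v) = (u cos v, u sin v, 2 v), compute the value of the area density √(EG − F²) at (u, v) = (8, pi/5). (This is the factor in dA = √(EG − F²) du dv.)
√(EG − F²)|_{(8, pi/5)} = 2*sqrt(17)

E = 1, F = 0, G = u^2 + 4, so EG − F² = u^2 + 4. Taking the positive square root: √(EG − F²) = sqrt(u^2 + 4). At (u, v) = (8, pi/5): 2*sqrt(17).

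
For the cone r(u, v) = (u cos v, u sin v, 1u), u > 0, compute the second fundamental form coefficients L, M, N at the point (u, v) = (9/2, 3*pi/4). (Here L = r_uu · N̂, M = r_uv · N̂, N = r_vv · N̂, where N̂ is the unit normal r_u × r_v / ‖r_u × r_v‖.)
L = 0;  M = 0;  N = 9*sqrt(2)/4

Compute the unit normal N̂(u, v) = (-sqrt(2)*u*cos(v)/(2*Abs(u)), -sqrt(2)*u*sin(v)/(2*Abs(u)), sqrt(2)*u/(2*Abs(u))), and the second partials r_uu, r_uv, r_vv. Take dot products:
  L(u, v) = r_uu · N̂ = 0,
  M(u, v) = r_uv · N̂ = 0,
  N(u, v) = r_vv · N̂ = sqrt(2)*u^2/(2*Abs(u)).
Evaluating at (u, v) = (9/2, 3*pi/4):
  L = 0, M = 0, N = 9*sqrt(2)/4.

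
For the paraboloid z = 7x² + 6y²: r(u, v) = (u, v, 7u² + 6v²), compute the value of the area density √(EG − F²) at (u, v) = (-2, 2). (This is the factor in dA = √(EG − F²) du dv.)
√(EG − F²)|_{(-2, 2)} = sqrt(1361)

E = 196*u^2 + 1, F = 168*u*v, G = 144*v^2 + 1, so EG − F² = 196*u^2 + 144*v^2 + 1. Taking the positive square root: √(EG − F²) = sqrt(196*u^2 + 144*v^2 + 1). At (u, v) = (-2, 2): sqrt(1361).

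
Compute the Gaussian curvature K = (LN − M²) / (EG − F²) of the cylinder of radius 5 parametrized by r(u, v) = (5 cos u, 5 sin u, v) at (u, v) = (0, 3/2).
K = 0

Coefficients of the first fundamental form: E = 25, F = 0, G = 1.
Coefficients of the second fundamental form: L = -5, M = 0, N = 0.
Assemble K = (LN − M²)/(EG − F²) = 0. At (u, v) = (0, 3/2): K = 0.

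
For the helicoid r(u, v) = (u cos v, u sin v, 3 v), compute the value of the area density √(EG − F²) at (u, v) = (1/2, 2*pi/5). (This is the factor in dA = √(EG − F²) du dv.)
√(EG − F²)|_{(1/2, 2*pi/5)} = sqrt(37)/2

E = 1, F = 0, G = u^2 + 9, so EG − F² = u^2 + 9. Taking the positive square root: √(EG − F²) = sqrt(u^2 + 9). At (u, v) = (1/2, 2*pi/5): sqrt(37)/2.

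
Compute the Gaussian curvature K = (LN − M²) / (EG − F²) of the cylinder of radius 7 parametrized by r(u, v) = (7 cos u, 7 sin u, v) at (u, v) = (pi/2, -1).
K = 0

Coefficients of the first fundamental form: E = 49, F = 0, G = 1.
Coefficients of the second fundamental form: L = -7, M = 0, N = 0.
Assemble K = (LN − M²)/(EG − F²) = 0. At (u, v) = (pi/2, -1): K = 0.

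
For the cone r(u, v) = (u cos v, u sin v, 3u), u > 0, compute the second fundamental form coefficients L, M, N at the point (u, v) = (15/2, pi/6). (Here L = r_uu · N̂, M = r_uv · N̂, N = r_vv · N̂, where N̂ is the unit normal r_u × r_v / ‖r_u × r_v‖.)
L = 0;  M = 0;  N = 9*sqrt(10)/4

Compute the unit normal N̂(u, v) = (-3*sqrt(10)*u*cos(v)/(10*Abs(u)), -3*sqrt(10)*u*sin(v)/(10*Abs(u)), sqrt(10)*u/(10*Abs(u))), and the second partials r_uu, r_uv, r_vv. Take dot products:
  L(u, v) = r_uu · N̂ = 0,
  M(u, v) = r_uv · N̂ = 0,
  N(u, v) = r_vv · N̂ = 3*sqrt(10)*u^2/(10*Abs(u)).
Evaluating at (u, v) = (15/2, pi/6):
  L = 0, M = 0, N = 9*sqrt(10)/4.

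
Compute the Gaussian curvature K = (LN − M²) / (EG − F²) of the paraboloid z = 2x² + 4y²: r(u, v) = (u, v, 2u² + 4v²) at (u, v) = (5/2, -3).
K = 32/458329

Coefficients of the first fundamental form: E = 16*u^2 + 1, F = 32*u*v, G = 64*v^2 + 1.
Coefficients of the second fundamental form: L = 4/sqrt(16*u^2 + 64*v^2 + 1), M = 0, N = 8/sqrt(16*u^2 + 64*v^2 + 1).
Assemble K = (LN − M²)/(EG − F²) = 32/(256*u^4 + 2048*u^2*v^2 + 32*u^2 + 4096*v^4 + 128*v^2 + 1). At (u, v) = (5/2, -3): K = 32/458329.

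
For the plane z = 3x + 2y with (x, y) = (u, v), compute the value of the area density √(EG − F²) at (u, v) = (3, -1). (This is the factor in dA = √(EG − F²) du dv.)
√(EG − F²)|_{(3, -1)} = sqrt(14)

E = 10, F = 6, G = 5, so EG − F² = 14. Taking the positive square root: √(EG − F²) = sqrt(14). At (u, v) = (3, -1): sqrt(14).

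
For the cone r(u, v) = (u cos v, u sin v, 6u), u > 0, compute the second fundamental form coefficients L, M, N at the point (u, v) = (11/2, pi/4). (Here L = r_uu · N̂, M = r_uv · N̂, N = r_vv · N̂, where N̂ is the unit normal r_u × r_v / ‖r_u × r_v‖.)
L = 0;  M = 0;  N = 33*sqrt(37)/37

Compute the unit normal N̂(u, v) = (-6*sqrt(37)*u*cos(v)/(37*Abs(u)), -6*sqrt(37)*u*sin(v)/(37*Abs(u)), sqrt(37)*u/(37*Abs(u))), and the second partials r_uu, r_uv, r_vv. Take dot products:
  L(u, v) = r_uu · N̂ = 0,
  M(u, v) = r_uv · N̂ = 0,
  N(u, v) = r_vv · N̂ = 6*sqrt(37)*u^2/(37*Abs(u)).
Evaluating at (u, v) = (11/2, pi/4):
  L = 0, M = 0, N = 33*sqrt(37)/37.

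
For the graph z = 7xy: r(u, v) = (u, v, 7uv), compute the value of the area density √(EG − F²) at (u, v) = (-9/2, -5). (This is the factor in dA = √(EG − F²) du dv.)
√(EG − F²)|_{(-9/2, -5)} = sqrt(8873)/2

E = 49*v^2 + 1, F = 49*u*v, G = 49*u^2 + 1, so EG − F² = 49*u^2 + 49*v^2 + 1. Taking the positive square root: √(EG − F²) = sqrt(49*u^2 + 49*v^2 + 1). At (u, v) = (-9/2, -5): sqrt(8873)/2.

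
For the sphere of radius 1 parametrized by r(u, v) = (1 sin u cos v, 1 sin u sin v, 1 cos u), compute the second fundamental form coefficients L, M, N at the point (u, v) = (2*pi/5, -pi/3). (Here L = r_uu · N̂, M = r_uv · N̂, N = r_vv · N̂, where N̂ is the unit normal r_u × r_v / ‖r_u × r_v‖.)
L = -1;  M = 0;  N = -5/8 - sqrt(5)/8

Compute the unit normal N̂(u, v) = (sin(u)^2*cos(v)/Abs(sin(u)), sin(u)^2*sin(v)/Abs(sin(u)), sin(2*u)/(2*Abs(sin(u)))), and the second partials r_uu, r_uv, r_vv. Take dot products:
  L(u, v) = r_uu · N̂ = -sin(u)/Abs(sin(u)),
  M(u, v) = r_uv · N̂ = 0,
  N(u, v) = r_vv · N̂ = -sin(u)^3/Abs(sin(u)).
Evaluating at (u, v) = (2*pi/5, -pi/3):
  L = -1, M = 0, N = -5/8 - sqrt(5)/8.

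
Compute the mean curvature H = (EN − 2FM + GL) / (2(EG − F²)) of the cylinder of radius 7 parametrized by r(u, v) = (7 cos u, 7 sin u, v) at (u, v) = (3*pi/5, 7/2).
H = -1/14

With E = 49, F = 0, G = 1, L = -7, M = 0, N = 0, assemble
  H = (EN − 2FM + GL) / (2(EG − F²)) = -1/14.
At (u, v) = (3*pi/5, 7/2): H = -1/14.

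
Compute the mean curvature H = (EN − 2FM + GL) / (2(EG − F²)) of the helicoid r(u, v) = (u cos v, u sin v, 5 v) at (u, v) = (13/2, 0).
H = 0

With E = 1, F = 0, G = u^2 + 25, L = 0, M = -5/sqrt(u^2 + 25), N = 0, assemble
  H = (EN − 2FM + GL) / (2(EG − F²)) = 0.
At (u, v) = (13/2, 0): H = 0.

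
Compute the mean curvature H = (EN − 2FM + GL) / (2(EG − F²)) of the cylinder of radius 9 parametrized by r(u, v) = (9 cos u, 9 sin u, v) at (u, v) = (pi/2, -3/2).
H = -1/18

With E = 81, F = 0, G = 1, L = -9, M = 0, N = 0, assemble
  H = (EN − 2FM + GL) / (2(EG − F²)) = -1/18.
At (u, v) = (pi/2, -3/2): H = -1/18.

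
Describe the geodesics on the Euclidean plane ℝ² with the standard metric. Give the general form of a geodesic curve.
Geodesics on the plane are straight lines (in the standard parametrization, α(t) = p + t · v with p, v ∈ ℝ²).

The geodesic equation on the plane reduces to α̈ = 0 (Christoffel symbols vanish in Cartesian coordinates), so α(t) = p + t · v. Geodesics are exactly straight lines.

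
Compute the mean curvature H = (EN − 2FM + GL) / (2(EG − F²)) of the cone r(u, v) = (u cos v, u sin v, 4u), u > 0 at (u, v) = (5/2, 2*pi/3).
H = 4*sqrt(17)/85

With E = 17, F = 0, G = u^2, L = 0, M = 0, N = 4*sqrt(17)*u^2/(17*Abs(u)), assemble
  H = (EN − 2FM + GL) / (2(EG − F²)) = 2*sqrt(17)/(17*Abs(u)).
At (u, v) = (5/2, 2*pi/3): H = 4*sqrt(17)/85.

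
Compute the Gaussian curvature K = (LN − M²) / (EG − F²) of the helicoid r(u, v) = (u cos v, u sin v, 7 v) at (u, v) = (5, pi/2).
K = -49/5476

Coefficients of the first fundamental form: E = 1, F = 0, G = u^2 + 49.
Coefficients of the second fundamental form: L = 0, M = -7/sqrt(u^2 + 49), N = 0.
Assemble K = (LN − M²)/(EG − F²) = -49/(u^2 + 49)^2. At (u, v) = (5, pi/2): K = -49/5476.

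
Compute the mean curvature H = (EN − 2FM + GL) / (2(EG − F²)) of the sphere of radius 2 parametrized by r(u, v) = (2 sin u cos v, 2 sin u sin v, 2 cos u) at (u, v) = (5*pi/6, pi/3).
H = -1/2

With E = 4, F = 0, G = 4*sin(u)^2, L = -2*sin(u)/Abs(sin(u)), M = 0, N = -2*sin(u)^3/Abs(sin(u)), assemble
  H = (EN − 2FM + GL) / (2(EG − F²)) = -sin(u)/(2*Abs(sin(u))).
At (u, v) = (5*pi/6, pi/3): H = -1/2.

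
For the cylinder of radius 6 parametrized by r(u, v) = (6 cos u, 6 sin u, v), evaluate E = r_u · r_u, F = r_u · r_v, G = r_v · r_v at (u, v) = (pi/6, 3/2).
E = 36;  F = 0;  G = 1

Partials: r_u = (-6*sin(u), 6*cos(u), 0), r_v = (0, 0, 1). As functions of (u, v):
  E = r_u · r_u = 36,
  F = r_u · r_v = 0,
  G = r_v · r_v = 1.
Evaluating at (u, v) = (pi/6, 3/2): E = 36, F = 0, G = 1.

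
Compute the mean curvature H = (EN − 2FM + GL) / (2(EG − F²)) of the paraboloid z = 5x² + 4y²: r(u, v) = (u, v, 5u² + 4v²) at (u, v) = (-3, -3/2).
H = 4329*sqrt(1045)/1092025

With E = 100*u^2 + 1, F = 80*u*v, G = 64*v^2 + 1, L = 10/sqrt(100*u^2 + 64*v^2 + 1), M = 0, N = 8/sqrt(100*u^2 + 64*v^2 + 1), assemble
  H = (EN − 2FM + GL) / (2(EG − F²)) = (400*u^2 + 320*v^2 + 9)/(100*u^2 + 64*v^2 + 1)^(3/2).
At (u, v) = (-3, -3/2): H = 4329*sqrt(1045)/1092025.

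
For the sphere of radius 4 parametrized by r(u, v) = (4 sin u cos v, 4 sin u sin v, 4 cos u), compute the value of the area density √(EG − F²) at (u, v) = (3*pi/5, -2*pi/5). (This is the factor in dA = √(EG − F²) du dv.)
√(EG − F²)|_{(3*pi/5, -2*pi/5)} = 4*sqrt(2*sqrt(5) + 10)

E = 16, F = 0, G = 16*sin(u)^2, so EG − F² = 256*sin(u)^2. Taking the positive square root: √(EG − F²) = 16*Abs(sin(u)). At (u, v) = (3*pi/5, -2*pi/5): 4*sqrt(2*sqrt(5) + 10).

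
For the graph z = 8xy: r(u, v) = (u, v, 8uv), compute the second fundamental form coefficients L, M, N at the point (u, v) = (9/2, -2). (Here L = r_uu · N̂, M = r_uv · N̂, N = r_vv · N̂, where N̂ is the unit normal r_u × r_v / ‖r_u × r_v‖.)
L = 0;  M = 8*sqrt(1553)/1553;  N = 0

Compute the unit normal N̂(u, v) = (-8*v/sqrt(64*u^2 + 64*v^2 + 1), -8*u/sqrt(64*u^2 + 64*v^2 + 1), 1/sqrt(64*u^2 + 64*v^2 + 1)), and the second partials r_uu, r_uv, r_vv. Take dot products:
  L(u, v) = r_uu · N̂ = 0,
  M(u, v) = r_uv · N̂ = 8/sqrt(64*u^2 + 64*v^2 + 1),
  N(u, v) = r_vv · N̂ = 0.
Evaluating at (u, v) = (9/2, -2):
  L = 0, M = 8*sqrt(1553)/1553, N = 0.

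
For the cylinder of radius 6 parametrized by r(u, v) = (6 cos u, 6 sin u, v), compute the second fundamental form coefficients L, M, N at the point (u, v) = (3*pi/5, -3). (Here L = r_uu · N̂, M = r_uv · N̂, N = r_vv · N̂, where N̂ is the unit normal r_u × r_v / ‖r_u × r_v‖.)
L = -6;  M = 0;  N = 0

Compute the unit normal N̂(u, v) = (cos(u), sin(u), 0), and the second partials r_uu, r_uv, r_vv. Take dot products:
  L(u, v) = r_uu · N̂ = -6,
  M(u, v) = r_uv · N̂ = 0,
  N(u, v) = r_vv · N̂ = 0.
Evaluating at (u, v) = (3*pi/5, -3):
  L = -6, M = 0, N = 0.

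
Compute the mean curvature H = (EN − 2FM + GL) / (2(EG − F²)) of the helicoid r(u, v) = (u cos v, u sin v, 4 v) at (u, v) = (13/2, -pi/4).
H = 0

With E = 1, F = 0, G = u^2 + 16, L = 0, M = -4/sqrt(u^2 + 16), N = 0, assemble
  H = (EN − 2FM + GL) / (2(EG − F²)) = 0.
At (u, v) = (13/2, -pi/4): H = 0.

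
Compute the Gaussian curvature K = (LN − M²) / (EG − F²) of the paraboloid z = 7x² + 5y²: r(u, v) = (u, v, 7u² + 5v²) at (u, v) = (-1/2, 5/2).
K = 28/91125

Coefficients of the first fundamental form: E = 196*u^2 + 1, F = 140*u*v, G = 100*v^2 + 1.
Coefficients of the second fundamental form: L = 14/sqrt(196*u^2 + 100*v^2 + 1), M = 0, N = 10/sqrt(196*u^2 + 100*v^2 + 1).
Assemble K = (LN − M²)/(EG − F²) = 140/(38416*u^4 + 39200*u^2*v^2 + 392*u^2 + 10000*v^4 + 200*v^2 + 1). At (u, v) = (-1/2, 5/2): K = 28/91125.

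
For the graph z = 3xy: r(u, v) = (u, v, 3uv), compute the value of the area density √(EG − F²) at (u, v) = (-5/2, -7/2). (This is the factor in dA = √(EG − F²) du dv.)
√(EG − F²)|_{(-5/2, -7/2)} = sqrt(670)/2

E = 9*v^2 + 1, F = 9*u*v, G = 9*u^2 + 1, so EG − F² = 9*u^2 + 9*v^2 + 1. Taking the positive square root: √(EG − F²) = sqrt(9*u^2 + 9*v^2 + 1). At (u, v) = (-5/2, -7/2): sqrt(670)/2.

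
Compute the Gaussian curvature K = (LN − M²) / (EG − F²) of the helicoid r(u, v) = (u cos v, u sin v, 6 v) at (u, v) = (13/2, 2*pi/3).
K = -576/97969

Coefficients of the first fundamental form: E = 1, F = 0, G = u^2 + 36.
Coefficients of the second fundamental form: L = 0, M = -6/sqrt(u^2 + 36), N = 0.
Assemble K = (LN − M²)/(EG − F²) = -36/(u^2 + 36)^2. At (u, v) = (13/2, 2*pi/3): K = -576/97969.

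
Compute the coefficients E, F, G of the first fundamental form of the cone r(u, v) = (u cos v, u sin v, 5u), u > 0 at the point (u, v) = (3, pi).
E = 26;  F = 0;  G = 9

Partials: r_u = (cos(v), sin(v), 5), r_v = (-u*sin(v), u*cos(v), 0). As functions of (u, v):
  E = r_u · r_u = 26,
  F = r_u · r_v = 0,
  G = r_v · r_v = u^2.
Evaluating at (u, v) = (3, pi): E = 26, F = 0, G = 9.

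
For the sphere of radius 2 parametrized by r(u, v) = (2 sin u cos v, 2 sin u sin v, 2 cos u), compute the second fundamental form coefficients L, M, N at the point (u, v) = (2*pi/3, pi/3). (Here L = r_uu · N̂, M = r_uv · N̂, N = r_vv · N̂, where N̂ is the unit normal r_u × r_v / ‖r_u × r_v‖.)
L = -2;  M = 0;  N = -3/2

Compute the unit normal N̂(u, v) = (sin(u)^2*cos(v)/Abs(sin(u)), sin(u)^2*sin(v)/Abs(sin(u)), sin(2*u)/(2*Abs(sin(u)))), and the second partials r_uu, r_uv, r_vv. Take dot products:
  L(u, v) = r_uu · N̂ = -2*sin(u)/Abs(sin(u)),
  M(u, v) = r_uv · N̂ = 0,
  N(u, v) = r_vv · N̂ = -2*sin(u)^3/Abs(sin(u)).
Evaluating at (u, v) = (2*pi/3, pi/3):
  L = -2, M = 0, N = -3/2.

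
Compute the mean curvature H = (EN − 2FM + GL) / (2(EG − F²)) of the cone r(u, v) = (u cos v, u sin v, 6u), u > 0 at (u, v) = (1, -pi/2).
H = 3*sqrt(37)/37

With E = 37, F = 0, G = u^2, L = 0, M = 0, N = 6*sqrt(37)*u^2/(37*Abs(u)), assemble
  H = (EN − 2FM + GL) / (2(EG − F²)) = 3*sqrt(37)/(37*Abs(u)).
At (u, v) = (1, -pi/2): H = 3*sqrt(37)/37.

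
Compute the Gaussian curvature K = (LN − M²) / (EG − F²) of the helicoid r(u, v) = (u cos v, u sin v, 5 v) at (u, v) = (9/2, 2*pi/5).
K = -400/32761

Coefficients of the first fundamental form: E = 1, F = 0, G = u^2 + 25.
Coefficients of the second fundamental form: L = 0, M = -5/sqrt(u^2 + 25), N = 0.
Assemble K = (LN − M²)/(EG − F²) = -25/(u^2 + 25)^2. At (u, v) = (9/2, 2*pi/5): K = -400/32761.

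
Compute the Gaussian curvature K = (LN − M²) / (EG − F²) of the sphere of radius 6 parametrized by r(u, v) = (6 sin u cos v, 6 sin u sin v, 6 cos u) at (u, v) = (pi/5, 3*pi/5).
K = 1/36

Coefficients of the first fundamental form: E = 36, F = 0, G = 36*sin(u)^2.
Coefficients of the second fundamental form: L = -6*sin(u)/Abs(sin(u)), M = 0, N = -6*sin(u)^3/Abs(sin(u)).
Assemble K = (LN − M²)/(EG − F²) = 1/36. At (u, v) = (pi/5, 3*pi/5): K = 1/36.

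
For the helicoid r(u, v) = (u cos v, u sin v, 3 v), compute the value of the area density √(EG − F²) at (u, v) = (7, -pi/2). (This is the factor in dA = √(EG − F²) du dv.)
√(EG − F²)|_{(7, -pi/2)} = sqrt(58)

E = 1, F = 0, G = u^2 + 9, so EG − F² = u^2 + 9. Taking the positive square root: √(EG − F²) = sqrt(u^2 + 9). At (u, v) = (7, -pi/2): sqrt(58).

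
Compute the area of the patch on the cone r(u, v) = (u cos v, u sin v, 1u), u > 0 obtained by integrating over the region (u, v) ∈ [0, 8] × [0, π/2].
Area = 16*sqrt(2)*pi

Area = ∫∫ √(EG − F²) du dv with √(EG − F²) = sqrt(2)*Abs(u). Integrating over [0, 8] × [0, π/2] gives 16*sqrt(2)*pi.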